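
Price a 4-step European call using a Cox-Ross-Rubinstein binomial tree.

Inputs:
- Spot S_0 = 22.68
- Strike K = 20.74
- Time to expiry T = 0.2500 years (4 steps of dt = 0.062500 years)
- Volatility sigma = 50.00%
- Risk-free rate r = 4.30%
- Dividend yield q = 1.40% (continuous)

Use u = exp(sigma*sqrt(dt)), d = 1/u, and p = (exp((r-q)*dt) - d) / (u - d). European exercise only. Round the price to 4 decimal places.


dt = T/N = 0.062500
u = exp(sigma*sqrt(dt)) = 1.133148; d = 1/u = 0.882497
p = (exp((r-q)*dt) - d) / (u - d) = 0.476028
Discount per step: exp(-r*dt) = 0.997316
Stock lattice S(k, i) with i counting down-moves:
  k=0: S(0,0) = 22.6800
  k=1: S(1,0) = 25.6998; S(1,1) = 20.0150
  k=2: S(2,0) = 29.1217; S(2,1) = 22.6800; S(2,2) = 17.6632
  k=3: S(3,0) = 32.9992; S(3,1) = 25.6998; S(3,2) = 20.0150; S(3,3) = 15.5877
  k=4: S(4,0) = 37.3930; S(4,1) = 29.1217; S(4,2) = 22.6800; S(4,3) = 17.6632; S(4,4) = 13.7561
Terminal payoffs V(N, i) = max(S_T - K, 0):
  V(4,0) = 16.652998; V(4,1) = 8.381696; V(4,2) = 1.940000; V(4,3) = 0.000000; V(4,4) = 0.000000
Backward induction: V(k, i) = exp(-r*dt) * [p * V(k+1, i) + (1-p) * V(k+1, i+1)].
  V(3,0) = exp(-r*dt) * [p*16.652998 + (1-p)*8.381696] = 12.286008
  V(3,1) = exp(-r*dt) * [p*8.381696 + (1-p)*1.940000] = 4.992993
  V(3,2) = exp(-r*dt) * [p*1.940000 + (1-p)*0.000000] = 0.921016
  V(3,3) = exp(-r*dt) * [p*0.000000 + (1-p)*0.000000] = 0.000000
  V(2,0) = exp(-r*dt) * [p*12.286008 + (1-p)*4.992993] = 8.441956
  V(2,1) = exp(-r*dt) * [p*4.992993 + (1-p)*0.921016] = 2.851719
  V(2,2) = exp(-r*dt) * [p*0.921016 + (1-p)*0.000000] = 0.437253
  V(1,0) = exp(-r*dt) * [p*8.441956 + (1-p)*2.851719] = 5.498034
  V(1,1) = exp(-r*dt) * [p*2.851719 + (1-p)*0.437253] = 1.582349
  V(0,0) = exp(-r*dt) * [p*5.498034 + (1-p)*1.582349] = 3.437077

Answer: Price = V(0,0) = 3.4371


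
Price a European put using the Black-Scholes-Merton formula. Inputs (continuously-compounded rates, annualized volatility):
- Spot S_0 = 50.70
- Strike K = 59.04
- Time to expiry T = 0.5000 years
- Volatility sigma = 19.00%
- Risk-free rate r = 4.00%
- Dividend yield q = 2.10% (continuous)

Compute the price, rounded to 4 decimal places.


Answer: Price = 8.2341

Derivation:
d1 = (ln(S/K) + (r - q + 0.5*sigma^2) * T) / (sigma * sqrt(T)) = -0.99563813
d2 = d1 - sigma * sqrt(T) = -1.12998842
exp(-rT) = 0.98019867; exp(-qT) = 0.98955493
P = K * exp(-rT) * N(-d2) - S_0 * exp(-qT) * N(-d1)
N(-d1) = 0.84028700; N(-d2) = 0.87075945
P = 59.0400 * 0.98019867 * 0.87075945 - 50.7000 * 0.98955493 * 0.84028700 = 8.2341


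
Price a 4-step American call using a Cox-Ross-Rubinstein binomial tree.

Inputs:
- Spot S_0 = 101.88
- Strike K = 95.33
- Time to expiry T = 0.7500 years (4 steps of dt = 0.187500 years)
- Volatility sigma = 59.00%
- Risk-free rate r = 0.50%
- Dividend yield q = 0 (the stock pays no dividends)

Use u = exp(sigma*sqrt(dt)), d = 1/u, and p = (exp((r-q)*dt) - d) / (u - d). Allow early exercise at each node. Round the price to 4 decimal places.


dt = T/N = 0.187500
u = exp(sigma*sqrt(dt)) = 1.291078; d = 1/u = 0.774547
p = (exp((r-q)*dt) - d) / (u - d) = 0.438292
Discount per step: exp(-r*dt) = 0.999063
Stock lattice S(k, i) with i counting down-moves:
  k=0: S(0,0) = 101.8800
  k=1: S(1,0) = 131.5350; S(1,1) = 78.9108
  k=2: S(2,0) = 169.8220; S(2,1) = 101.8800; S(2,2) = 61.1201
  k=3: S(3,0) = 219.2534; S(3,1) = 131.5350; S(3,2) = 78.9108; S(3,3) = 47.3404
  k=4: S(4,0) = 283.0732; S(4,1) = 169.8220; S(4,2) = 101.8800; S(4,3) = 61.1201; S(4,4) = 36.6673
Terminal payoffs V(N, i) = max(S_T - K, 0):
  V(4,0) = 187.743230; V(4,1) = 74.491968; V(4,2) = 6.550000; V(4,3) = 0.000000; V(4,4) = 0.000000
Backward induction: V(k, i) = exp(-r*dt) * [p * V(k+1, i) + (1-p) * V(k+1, i+1)]; then take max(V_cont, immediate exercise) for American.
  V(3,0) = exp(-r*dt) * [p*187.743230 + (1-p)*74.491968] = 124.012729; exercise = 123.923399; V(3,0) = max -> 124.012729
  V(3,1) = exp(-r*dt) * [p*74.491968 + (1-p)*6.550000] = 36.294352; exercise = 36.205022; V(3,1) = max -> 36.294352
  V(3,2) = exp(-r*dt) * [p*6.550000 + (1-p)*0.000000] = 2.868120; exercise = 0.000000; V(3,2) = max -> 2.868120
  V(3,3) = exp(-r*dt) * [p*0.000000 + (1-p)*0.000000] = 0.000000; exercise = 0.000000; V(3,3) = max -> 0.000000
  V(2,0) = exp(-r*dt) * [p*124.012729 + (1-p)*36.294352] = 74.670544; exercise = 74.491968; V(2,0) = max -> 74.670544
  V(2,1) = exp(-r*dt) * [p*36.294352 + (1-p)*2.868120] = 17.502141; exercise = 6.550000; V(2,1) = max -> 17.502141
  V(2,2) = exp(-r*dt) * [p*2.868120 + (1-p)*0.000000] = 1.255895; exercise = 0.000000; V(2,2) = max -> 1.255895
  V(1,0) = exp(-r*dt) * [p*74.670544 + (1-p)*17.502141] = 42.518692; exercise = 36.205022; V(1,0) = max -> 42.518692
  V(1,1) = exp(-r*dt) * [p*17.502141 + (1-p)*1.255895] = 8.368639; exercise = 0.000000; V(1,1) = max -> 8.368639
  V(0,0) = exp(-r*dt) * [p*42.518692 + (1-p)*8.368639] = 23.314453; exercise = 6.550000; V(0,0) = max -> 23.314453

Answer: Price = V(0,0) = 23.3145


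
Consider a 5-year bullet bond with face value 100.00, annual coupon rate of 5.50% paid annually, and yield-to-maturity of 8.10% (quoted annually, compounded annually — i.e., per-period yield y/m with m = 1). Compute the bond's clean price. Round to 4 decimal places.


Answer: Price = 89.6463

Derivation:
Coupon per period c = face * coupon_rate / m = 5.500000
Periods per year m = 1; per-period yield y/m = 0.081000
Number of cashflows N = 5
Cashflows (t years, CF_t, discount factor 1/(1+y/m)^(m*t), PV):
  t = 1.0000: CF_t = 5.500000, DF = 0.925069, PV = 5.087882
  t = 2.0000: CF_t = 5.500000, DF = 0.855753, PV = 4.706643
  t = 3.0000: CF_t = 5.500000, DF = 0.791631, PV = 4.353972
  t = 4.0000: CF_t = 5.500000, DF = 0.732314, PV = 4.027726
  t = 5.0000: CF_t = 105.500000, DF = 0.677441, PV = 71.470034
Price P = sum_t PV_t = 89.646257


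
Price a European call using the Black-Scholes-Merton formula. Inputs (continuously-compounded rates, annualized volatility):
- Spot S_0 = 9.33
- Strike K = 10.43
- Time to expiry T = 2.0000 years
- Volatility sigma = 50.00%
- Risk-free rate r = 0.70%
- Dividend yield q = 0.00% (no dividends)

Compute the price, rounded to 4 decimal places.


d1 = (ln(S/K) + (r - q + 0.5*sigma^2) * T) / (sigma * sqrt(T)) = 0.21573651
d2 = d1 - sigma * sqrt(T) = -0.49137028
exp(-rT) = 0.98609754; exp(-qT) = 1.00000000
C = S_0 * exp(-qT) * N(d1) - K * exp(-rT) * N(d2)
N(d1) = 0.58540343; N(d2) = 0.31158229
C = 9.3300 * 1.00000000 * 0.58540343 - 10.4300 * 0.98609754 * 0.31158229 = 2.2572

Answer: Price = 2.2572


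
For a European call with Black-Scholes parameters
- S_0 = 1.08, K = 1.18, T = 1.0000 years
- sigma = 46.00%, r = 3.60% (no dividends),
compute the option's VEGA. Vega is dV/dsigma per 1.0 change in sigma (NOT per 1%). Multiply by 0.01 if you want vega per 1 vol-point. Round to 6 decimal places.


Answer: Vega = 0.427981

Derivation:
d1 = 0.1157534840; d2 = -0.3442465160
phi(d1) = 0.3962785255; exp(-qT) = 1.0000000000; exp(-rT) = 0.9646402935
Vega = S * exp(-qT) * phi(d1) * sqrt(T) = 1.0800 * 1.0000000000 * 0.3962785255 * 1.0000000000 = 0.427981


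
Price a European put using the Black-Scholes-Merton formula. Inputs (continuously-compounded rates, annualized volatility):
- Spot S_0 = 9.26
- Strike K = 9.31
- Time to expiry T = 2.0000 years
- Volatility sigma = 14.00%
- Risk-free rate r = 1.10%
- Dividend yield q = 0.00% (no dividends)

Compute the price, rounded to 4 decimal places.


d1 = (ln(S/K) + (r - q + 0.5*sigma^2) * T) / (sigma * sqrt(T)) = 0.18291316
d2 = d1 - sigma * sqrt(T) = -0.01507674
exp(-rT) = 0.97824024; exp(-qT) = 1.00000000
P = K * exp(-rT) * N(-d2) - S_0 * exp(-qT) * N(-d1)
N(-d1) = 0.42743308; N(-d2) = 0.50601452
P = 9.3100 * 0.97824024 * 0.50601452 - 9.2600 * 1.00000000 * 0.42743308 = 0.6505

Answer: Price = 0.6505


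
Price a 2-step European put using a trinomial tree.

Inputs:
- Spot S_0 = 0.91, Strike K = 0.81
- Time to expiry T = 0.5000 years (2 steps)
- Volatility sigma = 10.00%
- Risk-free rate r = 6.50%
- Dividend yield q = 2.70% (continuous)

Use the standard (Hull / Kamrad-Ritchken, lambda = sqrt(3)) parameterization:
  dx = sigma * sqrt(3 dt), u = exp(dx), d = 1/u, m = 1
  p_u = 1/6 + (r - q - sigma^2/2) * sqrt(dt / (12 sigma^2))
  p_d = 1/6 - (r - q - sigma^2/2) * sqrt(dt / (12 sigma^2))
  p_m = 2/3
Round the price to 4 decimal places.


Answer: Price = V(0,0) = 0.0006

Derivation:
dt = T/N = 0.250000; dx = sigma*sqrt(3*dt) = 0.086603
u = exp(dx) = 1.090463; d = 1/u = 0.917042
p_u = 0.214298, p_m = 0.666667, p_d = 0.119035
Discount per step: exp(-r*dt) = 0.983881
Stock lattice S(k, j) with j the centered position index:
  k=0: S(0,+0) = 0.9100
  k=1: S(1,-1) = 0.8345; S(1,+0) = 0.9100; S(1,+1) = 0.9923
  k=2: S(2,-2) = 0.7653; S(2,-1) = 0.8345; S(2,+0) = 0.9100; S(2,+1) = 0.9923; S(2,+2) = 1.0821
Terminal payoffs V(N, j) = max(K - S_T, 0):
  V(2,-2) = 0.044722; V(2,-1) = 0.000000; V(2,+0) = 0.000000; V(2,+1) = 0.000000; V(2,+2) = 0.000000
Backward induction: V(k, j) = exp(-r*dt) * [p_u * V(k+1, j+1) + p_m * V(k+1, j) + p_d * V(k+1, j-1)]
  V(1,-1) = exp(-r*dt) * [p_u*0.000000 + p_m*0.000000 + p_d*0.044722] = 0.005238
  V(1,+0) = exp(-r*dt) * [p_u*0.000000 + p_m*0.000000 + p_d*0.000000] = 0.000000
  V(1,+1) = exp(-r*dt) * [p_u*0.000000 + p_m*0.000000 + p_d*0.000000] = 0.000000
  V(0,+0) = exp(-r*dt) * [p_u*0.000000 + p_m*0.000000 + p_d*0.005238] = 0.000613


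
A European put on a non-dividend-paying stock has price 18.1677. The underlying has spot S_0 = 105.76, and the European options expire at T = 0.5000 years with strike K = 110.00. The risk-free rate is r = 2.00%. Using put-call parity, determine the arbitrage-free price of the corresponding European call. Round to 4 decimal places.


Put-call parity: C - P = S_0 * exp(-qT) - K * exp(-rT).
S_0 * exp(-qT) = 105.7600 * 1.00000000 = 105.76000000
K * exp(-rT) = 110.0000 * 0.99004983 = 108.90548171
C = P + S*exp(-qT) - K*exp(-rT)
C = 18.1677 + 105.76000000 - 108.90548171 = 15.0222

Answer: Call price = 15.0222


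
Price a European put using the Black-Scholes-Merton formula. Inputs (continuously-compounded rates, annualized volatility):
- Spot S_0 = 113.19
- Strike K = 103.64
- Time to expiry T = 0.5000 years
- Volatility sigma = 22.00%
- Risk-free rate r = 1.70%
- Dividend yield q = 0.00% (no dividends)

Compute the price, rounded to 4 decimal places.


d1 = (ln(S/K) + (r - q + 0.5*sigma^2) * T) / (sigma * sqrt(T)) = 0.69903591
d2 = d1 - sigma * sqrt(T) = 0.54347242
exp(-rT) = 0.99153602; exp(-qT) = 1.00000000
P = K * exp(-rT) * N(-d2) - S_0 * exp(-qT) * N(-d1)
N(-d1) = 0.24226479; N(-d2) = 0.29340229
P = 103.6400 * 0.99153602 * 0.29340229 - 113.1900 * 1.00000000 * 0.24226479 = 2.7289

Answer: Price = 2.7289


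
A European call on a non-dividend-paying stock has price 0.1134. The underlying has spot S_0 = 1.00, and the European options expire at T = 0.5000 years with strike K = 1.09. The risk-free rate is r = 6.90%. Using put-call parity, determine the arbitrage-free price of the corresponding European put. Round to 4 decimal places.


Put-call parity: C - P = S_0 * exp(-qT) - K * exp(-rT).
S_0 * exp(-qT) = 1.0000 * 1.00000000 = 1.00000000
K * exp(-rT) = 1.0900 * 0.96608834 = 1.05303629
P = C - S*exp(-qT) + K*exp(-rT)
P = 0.1134 - 1.00000000 + 1.05303629 = 0.1664

Answer: Put price = 0.1664


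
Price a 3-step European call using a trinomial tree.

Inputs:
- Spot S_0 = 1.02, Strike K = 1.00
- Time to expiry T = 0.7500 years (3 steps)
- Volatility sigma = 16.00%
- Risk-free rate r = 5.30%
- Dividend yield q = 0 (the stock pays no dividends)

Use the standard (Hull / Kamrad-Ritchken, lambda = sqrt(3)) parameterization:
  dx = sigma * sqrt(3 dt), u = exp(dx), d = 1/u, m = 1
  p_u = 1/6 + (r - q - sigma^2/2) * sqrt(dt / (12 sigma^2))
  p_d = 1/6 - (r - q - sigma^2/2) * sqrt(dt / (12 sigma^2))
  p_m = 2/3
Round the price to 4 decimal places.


Answer: Price = V(0,0) = 0.0868

Derivation:
dt = T/N = 0.250000; dx = sigma*sqrt(3*dt) = 0.138564
u = exp(dx) = 1.148623; d = 1/u = 0.870607
p_u = 0.202931, p_m = 0.666667, p_d = 0.130402
Discount per step: exp(-r*dt) = 0.986837
Stock lattice S(k, j) with j the centered position index:
  k=0: S(0,+0) = 1.0200
  k=1: S(1,-1) = 0.8880; S(1,+0) = 1.0200; S(1,+1) = 1.1716
  k=2: S(2,-2) = 0.7731; S(2,-1) = 0.8880; S(2,+0) = 1.0200; S(2,+1) = 1.1716; S(2,+2) = 1.3457
  k=3: S(3,-3) = 0.6731; S(3,-2) = 0.7731; S(3,-1) = 0.8880; S(3,+0) = 1.0200; S(3,+1) = 1.1716; S(3,+2) = 1.3457; S(3,+3) = 1.5457
Terminal payoffs V(N, j) = max(S_T - K, 0):
  V(3,-3) = 0.000000; V(3,-2) = 0.000000; V(3,-1) = 0.000000; V(3,+0) = 0.020000; V(3,+1) = 0.171596; V(3,+2) = 0.345722; V(3,+3) = 0.545728
Backward induction: V(k, j) = exp(-r*dt) * [p_u * V(k+1, j+1) + p_m * V(k+1, j) + p_d * V(k+1, j-1)]
  V(2,-2) = exp(-r*dt) * [p_u*0.000000 + p_m*0.000000 + p_d*0.000000] = 0.000000
  V(2,-1) = exp(-r*dt) * [p_u*0.020000 + p_m*0.000000 + p_d*0.000000] = 0.004005
  V(2,+0) = exp(-r*dt) * [p_u*0.171596 + p_m*0.020000 + p_d*0.000000] = 0.047522
  V(2,+1) = exp(-r*dt) * [p_u*0.345722 + p_m*0.171596 + p_d*0.020000] = 0.184700
  V(2,+2) = exp(-r*dt) * [p_u*0.545728 + p_m*0.345722 + p_d*0.171596] = 0.358817
  V(1,-1) = exp(-r*dt) * [p_u*0.047522 + p_m*0.004005 + p_d*0.000000] = 0.012152
  V(1,+0) = exp(-r*dt) * [p_u*0.184700 + p_m*0.047522 + p_d*0.004005] = 0.068768
  V(1,+1) = exp(-r*dt) * [p_u*0.358817 + p_m*0.184700 + p_d*0.047522] = 0.199484
  V(0,+0) = exp(-r*dt) * [p_u*0.199484 + p_m*0.068768 + p_d*0.012152] = 0.086754


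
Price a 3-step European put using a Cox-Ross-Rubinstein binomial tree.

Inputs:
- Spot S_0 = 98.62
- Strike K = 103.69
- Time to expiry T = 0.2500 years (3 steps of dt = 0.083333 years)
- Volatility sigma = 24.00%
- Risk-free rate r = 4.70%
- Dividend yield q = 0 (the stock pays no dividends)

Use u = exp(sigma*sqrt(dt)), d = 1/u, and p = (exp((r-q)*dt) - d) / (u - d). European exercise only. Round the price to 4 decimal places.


dt = T/N = 0.083333
u = exp(sigma*sqrt(dt)) = 1.071738; d = 1/u = 0.933063
p = (exp((r-q)*dt) - d) / (u - d) = 0.510985
Discount per step: exp(-r*dt) = 0.996091
Stock lattice S(k, i) with i counting down-moves:
  k=0: S(0,0) = 98.6200
  k=1: S(1,0) = 105.6948; S(1,1) = 92.0187
  k=2: S(2,0) = 113.2772; S(2,1) = 98.6200; S(2,2) = 85.8593
  k=3: S(3,0) = 121.4036; S(3,1) = 105.6948; S(3,2) = 92.0187; S(3,3) = 80.1122
Terminal payoffs V(N, i) = max(K - S_T, 0):
  V(3,0) = 0.000000; V(3,1) = 0.000000; V(3,2) = 11.671279; V(3,3) = 23.577813
Backward induction: V(k, i) = exp(-r*dt) * [p * V(k+1, i) + (1-p) * V(k+1, i+1)].
  V(2,0) = exp(-r*dt) * [p*0.000000 + (1-p)*0.000000] = 0.000000
  V(2,1) = exp(-r*dt) * [p*0.000000 + (1-p)*11.671279] = 5.685116
  V(2,2) = exp(-r*dt) * [p*11.671279 + (1-p)*23.577813] = 17.425366
  V(1,0) = exp(-r*dt) * [p*0.000000 + (1-p)*5.685116] = 2.769238
  V(1,1) = exp(-r*dt) * [p*5.685116 + (1-p)*17.425366] = 11.381606
  V(0,0) = exp(-r*dt) * [p*2.769238 + (1-p)*11.381606] = 6.953524

Answer: Price = V(0,0) = 6.9535


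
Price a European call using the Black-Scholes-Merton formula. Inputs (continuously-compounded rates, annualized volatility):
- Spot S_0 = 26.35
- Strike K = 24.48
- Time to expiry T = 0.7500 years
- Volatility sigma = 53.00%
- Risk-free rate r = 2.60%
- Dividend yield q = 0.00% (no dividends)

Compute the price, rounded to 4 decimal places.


Answer: Price = 5.8337

Derivation:
d1 = (ln(S/K) + (r - q + 0.5*sigma^2) * T) / (sigma * sqrt(T)) = 0.43235761
d2 = d1 - sigma * sqrt(T) = -0.02663585
exp(-rT) = 0.98068890; exp(-qT) = 1.00000000
C = S_0 * exp(-qT) * N(d1) - K * exp(-rT) * N(d2)
N(d1) = 0.66725924; N(d2) = 0.48937509
C = 26.3500 * 1.00000000 * 0.66725924 - 24.4800 * 0.98068890 * 0.48937509 = 5.8337


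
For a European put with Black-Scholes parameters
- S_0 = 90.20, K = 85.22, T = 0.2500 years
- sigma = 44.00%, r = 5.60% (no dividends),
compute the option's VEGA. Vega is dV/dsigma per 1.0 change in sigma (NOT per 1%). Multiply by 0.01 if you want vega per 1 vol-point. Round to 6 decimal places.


d1 = 0.4317876318; d2 = 0.2117876318
phi(d1) = 0.3634335471; exp(-qT) = 1.0000000000; exp(-rT) = 0.9860975443
Vega = S * exp(-qT) * phi(d1) * sqrt(T) = 90.2000 * 1.0000000000 * 0.3634335471 * 0.5000000000 = 16.390853

Answer: Vega = 16.390853


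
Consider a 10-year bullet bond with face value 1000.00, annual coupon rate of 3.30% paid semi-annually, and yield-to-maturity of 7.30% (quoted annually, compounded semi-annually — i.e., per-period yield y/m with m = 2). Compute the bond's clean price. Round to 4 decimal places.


Coupon per period c = face * coupon_rate / m = 16.500000
Periods per year m = 2; per-period yield y/m = 0.036500
Number of cashflows N = 20
Cashflows (t years, CF_t, discount factor 1/(1+y/m)^(m*t), PV):
  t = 0.5000: CF_t = 16.500000, DF = 0.964785, PV = 15.918958
  t = 1.0000: CF_t = 16.500000, DF = 0.930811, PV = 15.358377
  t = 1.5000: CF_t = 16.500000, DF = 0.898033, PV = 14.817537
  t = 2.0000: CF_t = 16.500000, DF = 0.866409, PV = 14.295743
  t = 2.5000: CF_t = 16.500000, DF = 0.835898, PV = 13.792323
  t = 3.0000: CF_t = 16.500000, DF = 0.806462, PV = 13.306631
  t = 3.5000: CF_t = 16.500000, DF = 0.778063, PV = 12.838042
  t = 4.0000: CF_t = 16.500000, DF = 0.750664, PV = 12.385955
  t = 4.5000: CF_t = 16.500000, DF = 0.724230, PV = 11.949788
  t = 5.0000: CF_t = 16.500000, DF = 0.698726, PV = 11.528980
  t = 5.5000: CF_t = 16.500000, DF = 0.674121, PV = 11.122991
  t = 6.0000: CF_t = 16.500000, DF = 0.650382, PV = 10.731298
  t = 6.5000: CF_t = 16.500000, DF = 0.627479, PV = 10.353399
  t = 7.0000: CF_t = 16.500000, DF = 0.605382, PV = 9.988808
  t = 7.5000: CF_t = 16.500000, DF = 0.584064, PV = 9.637055
  t = 8.0000: CF_t = 16.500000, DF = 0.563496, PV = 9.297690
  t = 8.5000: CF_t = 16.500000, DF = 0.543653, PV = 8.970275
  t = 9.0000: CF_t = 16.500000, DF = 0.524508, PV = 8.654389
  t = 9.5000: CF_t = 16.500000, DF = 0.506038, PV = 8.349628
  t = 10.0000: CF_t = 1016.500000, DF = 0.488218, PV = 496.273693
Price P = sum_t PV_t = 719.571559

Answer: Price = 719.5716


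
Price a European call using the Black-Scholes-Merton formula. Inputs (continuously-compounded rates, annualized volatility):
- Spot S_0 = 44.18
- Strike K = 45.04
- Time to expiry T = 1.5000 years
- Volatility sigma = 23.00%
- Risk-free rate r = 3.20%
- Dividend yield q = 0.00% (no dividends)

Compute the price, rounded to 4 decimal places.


Answer: Price = 5.5291

Derivation:
d1 = (ln(S/K) + (r - q + 0.5*sigma^2) * T) / (sigma * sqrt(T)) = 0.24280554
d2 = d1 - sigma * sqrt(T) = -0.03888578
exp(-rT) = 0.95313379; exp(-qT) = 1.00000000
C = S_0 * exp(-qT) * N(d1) - K * exp(-rT) * N(d2)
N(d1) = 0.59592198; N(d2) = 0.48449073
C = 44.1800 * 1.00000000 * 0.59592198 - 45.0400 * 0.95313379 * 0.48449073 = 5.5291


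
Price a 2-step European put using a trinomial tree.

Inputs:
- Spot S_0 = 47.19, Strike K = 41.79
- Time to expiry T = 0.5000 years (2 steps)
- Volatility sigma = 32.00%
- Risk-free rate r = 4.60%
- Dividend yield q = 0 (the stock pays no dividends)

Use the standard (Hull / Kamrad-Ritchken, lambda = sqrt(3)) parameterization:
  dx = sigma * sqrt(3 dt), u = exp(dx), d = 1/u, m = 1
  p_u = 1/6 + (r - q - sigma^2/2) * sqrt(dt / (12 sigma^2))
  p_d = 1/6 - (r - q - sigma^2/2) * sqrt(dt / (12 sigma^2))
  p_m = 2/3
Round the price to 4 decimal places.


Answer: Price = V(0,0) = 1.7360

Derivation:
dt = T/N = 0.250000; dx = sigma*sqrt(3*dt) = 0.277128
u = exp(dx) = 1.319335; d = 1/u = 0.757957
p_u = 0.164321, p_m = 0.666667, p_d = 0.169012
Discount per step: exp(-r*dt) = 0.988566
Stock lattice S(k, j) with j the centered position index:
  k=0: S(0,+0) = 47.1900
  k=1: S(1,-1) = 35.7680; S(1,+0) = 47.1900; S(1,+1) = 62.2594
  k=2: S(2,-2) = 27.1106; S(2,-1) = 35.7680; S(2,+0) = 47.1900; S(2,+1) = 62.2594; S(2,+2) = 82.1411
Terminal payoffs V(N, j) = max(K - S_T, 0):
  V(2,-2) = 14.679374; V(2,-1) = 6.021992; V(2,+0) = 0.000000; V(2,+1) = 0.000000; V(2,+2) = 0.000000
Backward induction: V(k, j) = exp(-r*dt) * [p_u * V(k+1, j+1) + p_m * V(k+1, j) + p_d * V(k+1, j-1)]
  V(1,-1) = exp(-r*dt) * [p_u*0.000000 + p_m*6.021992 + p_d*14.679374] = 6.421381
  V(1,+0) = exp(-r*dt) * [p_u*0.000000 + p_m*0.000000 + p_d*6.021992] = 1.006152
  V(1,+1) = exp(-r*dt) * [p_u*0.000000 + p_m*0.000000 + p_d*0.000000] = 0.000000
  V(0,+0) = exp(-r*dt) * [p_u*0.000000 + p_m*1.006152 + p_d*6.421381] = 1.735981


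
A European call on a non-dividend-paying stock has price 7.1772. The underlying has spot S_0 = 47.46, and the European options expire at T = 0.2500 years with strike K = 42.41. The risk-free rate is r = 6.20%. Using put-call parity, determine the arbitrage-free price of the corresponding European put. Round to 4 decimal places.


Answer: Put price = 1.4749

Derivation:
Put-call parity: C - P = S_0 * exp(-qT) - K * exp(-rT).
S_0 * exp(-qT) = 47.4600 * 1.00000000 = 47.46000000
K * exp(-rT) = 42.4100 * 0.98461951 = 41.75771328
P = C - S*exp(-qT) + K*exp(-rT)
P = 7.1772 - 47.46000000 + 41.75771328 = 1.4749


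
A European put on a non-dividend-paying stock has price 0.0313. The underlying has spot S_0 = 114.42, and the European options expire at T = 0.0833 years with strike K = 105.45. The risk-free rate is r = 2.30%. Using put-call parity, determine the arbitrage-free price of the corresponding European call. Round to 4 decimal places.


Put-call parity: C - P = S_0 * exp(-qT) - K * exp(-rT).
S_0 * exp(-qT) = 114.4200 * 1.00000000 = 114.42000000
K * exp(-rT) = 105.4500 * 0.99808593 = 105.24816176
C = P + S*exp(-qT) - K*exp(-rT)
C = 0.0313 + 114.42000000 - 105.24816176 = 9.2031

Answer: Call price = 9.2031


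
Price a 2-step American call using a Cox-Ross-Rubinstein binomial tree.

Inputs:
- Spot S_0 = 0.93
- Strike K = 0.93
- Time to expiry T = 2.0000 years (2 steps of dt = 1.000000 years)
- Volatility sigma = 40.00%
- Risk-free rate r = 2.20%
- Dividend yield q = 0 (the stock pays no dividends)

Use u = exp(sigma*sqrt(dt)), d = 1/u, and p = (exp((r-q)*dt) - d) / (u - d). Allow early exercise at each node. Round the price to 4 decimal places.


Answer: Price = V(0,0) = 0.2002

Derivation:
dt = T/N = 1.000000
u = exp(sigma*sqrt(dt)) = 1.491825; d = 1/u = 0.670320
p = (exp((r-q)*dt) - d) / (u - d) = 0.428389
Discount per step: exp(-r*dt) = 0.978240
Stock lattice S(k, i) with i counting down-moves:
  k=0: S(0,0) = 0.9300
  k=1: S(1,0) = 1.3874; S(1,1) = 0.6234
  k=2: S(2,0) = 2.0698; S(2,1) = 0.9300; S(2,2) = 0.4179
Terminal payoffs V(N, i) = max(S_T - K, 0):
  V(2,0) = 1.139753; V(2,1) = 0.000000; V(2,2) = 0.000000
Backward induction: V(k, i) = exp(-r*dt) * [p * V(k+1, i) + (1-p) * V(k+1, i+1)]; then take max(V_cont, immediate exercise) for American.
  V(1,0) = exp(-r*dt) * [p*1.139753 + (1-p)*0.000000] = 0.477634; exercise = 0.457397; V(1,0) = max -> 0.477634
  V(1,1) = exp(-r*dt) * [p*0.000000 + (1-p)*0.000000] = 0.000000; exercise = 0.000000; V(1,1) = max -> 0.000000
  V(0,0) = exp(-r*dt) * [p*0.477634 + (1-p)*0.000000] = 0.200161; exercise = 0.000000; V(0,0) = max -> 0.200161


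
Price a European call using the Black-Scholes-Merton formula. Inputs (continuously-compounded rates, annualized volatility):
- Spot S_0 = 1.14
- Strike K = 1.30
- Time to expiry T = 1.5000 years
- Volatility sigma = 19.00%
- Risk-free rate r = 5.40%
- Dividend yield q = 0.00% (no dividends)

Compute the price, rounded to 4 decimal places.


d1 = (ln(S/K) + (r - q + 0.5*sigma^2) * T) / (sigma * sqrt(T)) = -0.09996068
d2 = d1 - sigma * sqrt(T) = -0.33266220
exp(-rT) = 0.92219369; exp(-qT) = 1.00000000
C = S_0 * exp(-qT) * N(d1) - K * exp(-rT) * N(d2)
N(d1) = 0.46018777; N(d2) = 0.36969464
C = 1.1400 * 1.00000000 * 0.46018777 - 1.3000 * 0.92219369 * 0.36969464 = 0.0814

Answer: Price = 0.0814


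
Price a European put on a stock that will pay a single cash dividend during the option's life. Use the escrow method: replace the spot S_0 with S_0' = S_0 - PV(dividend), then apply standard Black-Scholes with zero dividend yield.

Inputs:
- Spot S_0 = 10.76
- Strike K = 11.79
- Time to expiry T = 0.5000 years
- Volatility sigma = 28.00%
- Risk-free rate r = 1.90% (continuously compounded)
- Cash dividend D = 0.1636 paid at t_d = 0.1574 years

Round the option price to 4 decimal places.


Answer: Price = 1.5224

Derivation:
PV(D) = D * exp(-r * t_d) = 0.1636 * 0.99701387 = 0.16311147
S_0' = S_0 - PV(D) = 10.7600 - 0.16311147 = 10.59688853
d1 = (ln(S_0'/K) + (r + sigma^2/2)*T) / (sigma*sqrt(T)) = -0.39189520
d2 = d1 - sigma*sqrt(T) = -0.58988510
exp(-rT) = 0.99054498
N(-d1) = 0.65243218; N(-d2) = 0.72236616
P = K * exp(-rT) * N(-d2) - S_0' * N(-d1) = 11.7900 * 0.99054498 * 0.72236616 - 10.59688853 * 0.65243218 = 1.5224


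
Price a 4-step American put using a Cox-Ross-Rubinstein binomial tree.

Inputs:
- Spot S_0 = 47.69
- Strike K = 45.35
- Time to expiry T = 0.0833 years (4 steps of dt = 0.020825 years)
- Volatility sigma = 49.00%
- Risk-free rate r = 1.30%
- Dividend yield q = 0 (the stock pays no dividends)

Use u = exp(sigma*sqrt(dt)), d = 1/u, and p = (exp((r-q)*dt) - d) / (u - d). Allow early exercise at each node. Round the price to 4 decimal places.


dt = T/N = 0.020825
u = exp(sigma*sqrt(dt)) = 1.073271; d = 1/u = 0.931731
p = (exp((r-q)*dt) - d) / (u - d) = 0.484243
Discount per step: exp(-r*dt) = 0.999729
Stock lattice S(k, i) with i counting down-moves:
  k=0: S(0,0) = 47.6900
  k=1: S(1,0) = 51.1843; S(1,1) = 44.4342
  k=2: S(2,0) = 54.9346; S(2,1) = 47.6900; S(2,2) = 41.4008
  k=3: S(3,0) = 58.9598; S(3,1) = 51.1843; S(3,2) = 44.4342; S(3,3) = 38.5744
  k=4: S(4,0) = 63.2798; S(4,1) = 54.9346; S(4,2) = 47.6900; S(4,3) = 41.4008; S(4,4) = 35.9409
Terminal payoffs V(N, i) = max(K - S_T, 0):
  V(4,0) = 0.000000; V(4,1) = 0.000000; V(4,2) = 0.000000; V(4,3) = 3.949241; V(4,4) = 9.409073
Backward induction: V(k, i) = exp(-r*dt) * [p * V(k+1, i) + (1-p) * V(k+1, i+1)]; then take max(V_cont, immediate exercise) for American.
  V(3,0) = exp(-r*dt) * [p*0.000000 + (1-p)*0.000000] = 0.000000; exercise = 0.000000; V(3,0) = max -> 0.000000
  V(3,1) = exp(-r*dt) * [p*0.000000 + (1-p)*0.000000] = 0.000000; exercise = 0.000000; V(3,1) = max -> 0.000000
  V(3,2) = exp(-r*dt) * [p*0.000000 + (1-p)*3.949241] = 2.036299; exercise = 0.915754; V(3,2) = max -> 2.036299
  V(3,3) = exp(-r*dt) * [p*3.949241 + (1-p)*9.409073] = 6.763359; exercise = 6.775635; V(3,3) = max -> 6.775635
  V(2,0) = exp(-r*dt) * [p*0.000000 + (1-p)*0.000000] = 0.000000; exercise = 0.000000; V(2,0) = max -> 0.000000
  V(2,1) = exp(-r*dt) * [p*0.000000 + (1-p)*2.036299] = 1.049952; exercise = 0.000000; V(2,1) = max -> 1.049952
  V(2,2) = exp(-r*dt) * [p*2.036299 + (1-p)*6.775635] = 4.479434; exercise = 3.949241; V(2,2) = max -> 4.479434
  V(1,0) = exp(-r*dt) * [p*0.000000 + (1-p)*1.049952] = 0.541374; exercise = 0.000000; V(1,0) = max -> 0.541374
  V(1,1) = exp(-r*dt) * [p*1.049952 + (1-p)*4.479434] = 2.817970; exercise = 0.915754; V(1,1) = max -> 2.817970
  V(0,0) = exp(-r*dt) * [p*0.541374 + (1-p)*2.817970] = 1.715081; exercise = 0.000000; V(0,0) = max -> 1.715081

Answer: Price = V(0,0) = 1.7151


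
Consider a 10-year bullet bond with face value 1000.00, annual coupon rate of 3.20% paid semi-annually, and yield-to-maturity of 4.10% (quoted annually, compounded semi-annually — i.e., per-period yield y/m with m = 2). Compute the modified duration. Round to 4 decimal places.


Answer: Modified duration = 8.3989

Derivation:
Coupon per period c = face * coupon_rate / m = 16.000000
Periods per year m = 2; per-period yield y/m = 0.020500
Number of cashflows N = 20
Cashflows (t years, CF_t, discount factor 1/(1+y/m)^(m*t), PV):
  t = 0.5000: CF_t = 16.000000, DF = 0.979912, PV = 15.678589
  t = 1.0000: CF_t = 16.000000, DF = 0.960227, PV = 15.363634
  t = 1.5000: CF_t = 16.000000, DF = 0.940938, PV = 15.055007
  t = 2.0000: CF_t = 16.000000, DF = 0.922036, PV = 14.752579
  t = 2.5000: CF_t = 16.000000, DF = 0.903514, PV = 14.456226
  t = 3.0000: CF_t = 16.000000, DF = 0.885364, PV = 14.165827
  t = 3.5000: CF_t = 16.000000, DF = 0.867579, PV = 13.881261
  t = 4.0000: CF_t = 16.000000, DF = 0.850151, PV = 13.602412
  t = 4.5000: CF_t = 16.000000, DF = 0.833073, PV = 13.329164
  t = 5.0000: CF_t = 16.000000, DF = 0.816338, PV = 13.061405
  t = 5.5000: CF_t = 16.000000, DF = 0.799939, PV = 12.799025
  t = 6.0000: CF_t = 16.000000, DF = 0.783870, PV = 12.541916
  t = 6.5000: CF_t = 16.000000, DF = 0.768123, PV = 12.289971
  t = 7.0000: CF_t = 16.000000, DF = 0.752693, PV = 12.043088
  t = 7.5000: CF_t = 16.000000, DF = 0.737573, PV = 11.801164
  t = 8.0000: CF_t = 16.000000, DF = 0.722756, PV = 11.564100
  t = 8.5000: CF_t = 16.000000, DF = 0.708237, PV = 11.331798
  t = 9.0000: CF_t = 16.000000, DF = 0.694010, PV = 11.104163
  t = 9.5000: CF_t = 16.000000, DF = 0.680069, PV = 10.881100
  t = 10.0000: CF_t = 1016.000000, DF = 0.666407, PV = 677.069931
Price P = sum_t PV_t = 926.772359
First compute Macaulay numerator sum_t t * PV_t:
  t * PV_t at t = 0.5000: 7.839294
  t * PV_t at t = 1.0000: 15.363634
  t * PV_t at t = 1.5000: 22.582510
  t * PV_t at t = 2.0000: 29.505158
  t * PV_t at t = 2.5000: 36.140566
  t * PV_t at t = 3.0000: 42.497480
  t * PV_t at t = 3.5000: 48.584413
  t * PV_t at t = 4.0000: 54.409646
  t * PV_t at t = 4.5000: 59.981237
  t * PV_t at t = 5.0000: 65.307024
  t * PV_t at t = 5.5000: 70.394637
  t * PV_t at t = 6.0000: 75.251494
  t * PV_t at t = 6.5000: 79.884813
  t * PV_t at t = 7.0000: 84.301615
  t * PV_t at t = 7.5000: 88.508730
  t * PV_t at t = 8.0000: 92.512800
  t * PV_t at t = 8.5000: 96.320284
  t * PV_t at t = 9.0000: 99.937465
  t * PV_t at t = 9.5000: 103.370452
  t * PV_t at t = 10.0000: 6770.699309
Macaulay duration D = 7943.392562 / 926.772359 = 8.571029
Modified duration = D / (1 + y/m) = 8.571029 / (1 + 0.020500) = 8.398852


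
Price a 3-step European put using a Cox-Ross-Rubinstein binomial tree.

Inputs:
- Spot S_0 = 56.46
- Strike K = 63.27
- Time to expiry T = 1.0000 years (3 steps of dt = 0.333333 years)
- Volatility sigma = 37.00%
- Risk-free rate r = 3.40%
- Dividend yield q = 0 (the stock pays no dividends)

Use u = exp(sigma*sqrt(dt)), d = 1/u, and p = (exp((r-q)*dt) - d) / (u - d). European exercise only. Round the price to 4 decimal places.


Answer: Price = V(0,0) = 11.4631

Derivation:
dt = T/N = 0.333333
u = exp(sigma*sqrt(dt)) = 1.238152; d = 1/u = 0.807656
p = (exp((r-q)*dt) - d) / (u - d) = 0.473273
Discount per step: exp(-r*dt) = 0.988731
Stock lattice S(k, i) with i counting down-moves:
  k=0: S(0,0) = 56.4600
  k=1: S(1,0) = 69.9060; S(1,1) = 45.6002
  k=2: S(2,0) = 86.5543; S(2,1) = 56.4600; S(2,2) = 36.8293
  k=3: S(3,0) = 107.1673; S(3,1) = 69.9060; S(3,2) = 45.6002; S(3,3) = 29.7454
Terminal payoffs V(N, i) = max(K - S_T, 0):
  V(3,0) = 0.000000; V(3,1) = 0.000000; V(3,2) = 17.669767; V(3,3) = 33.524626
Backward induction: V(k, i) = exp(-r*dt) * [p * V(k+1, i) + (1-p) * V(k+1, i+1)].
  V(2,0) = exp(-r*dt) * [p*0.000000 + (1-p)*0.000000] = 0.000000
  V(2,1) = exp(-r*dt) * [p*0.000000 + (1-p)*17.669767] = 9.202254
  V(2,2) = exp(-r*dt) * [p*17.669767 + (1-p)*33.524626] = 25.727706
  V(1,0) = exp(-r*dt) * [p*0.000000 + (1-p)*9.202254] = 4.792450
  V(1,1) = exp(-r*dt) * [p*9.202254 + (1-p)*25.727706] = 17.704856
  V(0,0) = exp(-r*dt) * [p*4.792450 + (1-p)*17.704856] = 11.463106


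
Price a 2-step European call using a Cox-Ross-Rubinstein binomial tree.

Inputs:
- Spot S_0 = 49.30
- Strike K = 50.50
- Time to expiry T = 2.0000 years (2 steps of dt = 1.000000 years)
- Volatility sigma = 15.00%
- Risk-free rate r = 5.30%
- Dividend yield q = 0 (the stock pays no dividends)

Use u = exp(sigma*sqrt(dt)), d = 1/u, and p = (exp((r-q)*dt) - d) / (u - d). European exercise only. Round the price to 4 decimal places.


dt = T/N = 1.000000
u = exp(sigma*sqrt(dt)) = 1.161834; d = 1/u = 0.860708
p = (exp((r-q)*dt) - d) / (u - d) = 0.643324
Discount per step: exp(-r*dt) = 0.948380
Stock lattice S(k, i) with i counting down-moves:
  k=0: S(0,0) = 49.3000
  k=1: S(1,0) = 57.2784; S(1,1) = 42.4329
  k=2: S(2,0) = 66.5480; S(2,1) = 49.3000; S(2,2) = 36.5223
Terminal payoffs V(N, i) = max(S_T - K, 0):
  V(2,0) = 16.048039; V(2,1) = 0.000000; V(2,2) = 0.000000
Backward induction: V(k, i) = exp(-r*dt) * [p * V(k+1, i) + (1-p) * V(k+1, i+1)].
  V(1,0) = exp(-r*dt) * [p*16.048039 + (1-p)*0.000000] = 9.791155
  V(1,1) = exp(-r*dt) * [p*0.000000 + (1-p)*0.000000] = 0.000000
  V(0,0) = exp(-r*dt) * [p*9.791155 + (1-p)*0.000000] = 5.973734

Answer: Price = V(0,0) = 5.9737


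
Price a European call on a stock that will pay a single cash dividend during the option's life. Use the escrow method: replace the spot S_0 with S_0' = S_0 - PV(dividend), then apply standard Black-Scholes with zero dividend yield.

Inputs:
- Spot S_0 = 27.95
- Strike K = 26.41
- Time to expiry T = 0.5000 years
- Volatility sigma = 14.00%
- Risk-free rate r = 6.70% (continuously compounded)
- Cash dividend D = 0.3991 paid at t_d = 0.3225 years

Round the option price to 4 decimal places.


PV(D) = D * exp(-r * t_d) = 0.3991 * 0.97862427 = 0.39056895
S_0' = S_0 - PV(D) = 27.9500 - 0.39056895 = 27.55943105
d1 = (ln(S_0'/K) + (r + sigma^2/2)*T) / (sigma*sqrt(T)) = 0.81824453
d2 = d1 - sigma*sqrt(T) = 0.71924958
exp(-rT) = 0.96705491
N(d1) = 0.79339121; N(d2) = 0.76400642
C = S_0' * N(d1) - K * exp(-rT) * N(d2) = 27.55943105 * 0.79339121 - 26.4100 * 0.96705491 * 0.76400642 = 2.3527

Answer: Price = 2.3527


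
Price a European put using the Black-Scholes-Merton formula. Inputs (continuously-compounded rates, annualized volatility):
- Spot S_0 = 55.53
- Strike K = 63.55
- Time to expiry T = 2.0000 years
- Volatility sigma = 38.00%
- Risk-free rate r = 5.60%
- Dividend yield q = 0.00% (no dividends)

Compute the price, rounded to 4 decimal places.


Answer: Price = 12.5535

Derivation:
d1 = (ln(S/K) + (r - q + 0.5*sigma^2) * T) / (sigma * sqrt(T)) = 0.22608142
d2 = d1 - sigma * sqrt(T) = -0.31131973
exp(-rT) = 0.89404426; exp(-qT) = 1.00000000
P = K * exp(-rT) * N(-d2) - S_0 * exp(-qT) * N(-d1)
N(-d1) = 0.41056905; N(-d2) = 0.62222122
P = 63.5500 * 0.89404426 * 0.62222122 - 55.5300 * 1.00000000 * 0.41056905 = 12.5535


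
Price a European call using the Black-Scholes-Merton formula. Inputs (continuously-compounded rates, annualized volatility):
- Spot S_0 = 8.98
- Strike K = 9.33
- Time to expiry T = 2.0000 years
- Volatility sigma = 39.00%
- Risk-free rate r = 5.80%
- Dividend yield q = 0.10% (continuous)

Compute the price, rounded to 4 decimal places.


d1 = (ln(S/K) + (r - q + 0.5*sigma^2) * T) / (sigma * sqrt(T)) = 0.41314049
d2 = d1 - sigma * sqrt(T) = -0.13840279
exp(-rT) = 0.89047522; exp(-qT) = 0.99800200
C = S_0 * exp(-qT) * N(d1) - K * exp(-rT) * N(d2)
N(d1) = 0.66024816; N(d2) = 0.44496104
C = 8.9800 * 0.99800200 * 0.66024816 - 9.3300 * 0.89047522 * 0.44496104 = 2.2204

Answer: Price = 2.2204


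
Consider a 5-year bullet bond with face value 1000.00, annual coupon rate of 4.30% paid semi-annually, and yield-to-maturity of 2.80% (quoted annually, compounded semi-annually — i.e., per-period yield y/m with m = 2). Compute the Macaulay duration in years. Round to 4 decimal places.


Coupon per period c = face * coupon_rate / m = 21.500000
Periods per year m = 2; per-period yield y/m = 0.014000
Number of cashflows N = 10
Cashflows (t years, CF_t, discount factor 1/(1+y/m)^(m*t), PV):
  t = 0.5000: CF_t = 21.500000, DF = 0.986193, PV = 21.203156
  t = 1.0000: CF_t = 21.500000, DF = 0.972577, PV = 20.910410
  t = 1.5000: CF_t = 21.500000, DF = 0.959149, PV = 20.621706
  t = 2.0000: CF_t = 21.500000, DF = 0.945906, PV = 20.336988
  t = 2.5000: CF_t = 21.500000, DF = 0.932847, PV = 20.056202
  t = 3.0000: CF_t = 21.500000, DF = 0.919967, PV = 19.779291
  t = 3.5000: CF_t = 21.500000, DF = 0.907265, PV = 19.506205
  t = 4.0000: CF_t = 21.500000, DF = 0.894739, PV = 19.236888
  t = 4.5000: CF_t = 21.500000, DF = 0.882386, PV = 18.971290
  t = 5.0000: CF_t = 1021.500000, DF = 0.870203, PV = 888.912106
Price P = sum_t PV_t = 1069.534243
Macaulay numerator sum_t t * PV_t:
  t * PV_t at t = 0.5000: 10.601578
  t * PV_t at t = 1.0000: 20.910410
  t * PV_t at t = 1.5000: 30.932559
  t * PV_t at t = 2.0000: 40.673977
  t * PV_t at t = 2.5000: 50.140504
  t * PV_t at t = 3.0000: 59.337874
  t * PV_t at t = 3.5000: 68.271716
  t * PV_t at t = 4.0000: 76.947553
  t * PV_t at t = 4.5000: 85.370805
  t * PV_t at t = 5.0000: 4444.560531
Macaulay duration D = (sum_t t * PV_t) / P = 4887.747508 / 1069.534243 = 4.569978

Answer: Macaulay duration = 4.5700 years


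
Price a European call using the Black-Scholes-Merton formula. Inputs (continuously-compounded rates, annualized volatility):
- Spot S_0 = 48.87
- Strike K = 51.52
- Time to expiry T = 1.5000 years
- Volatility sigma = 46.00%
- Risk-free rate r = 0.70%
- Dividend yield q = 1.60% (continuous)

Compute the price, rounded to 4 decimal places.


Answer: Price = 9.3843

Derivation:
d1 = (ln(S/K) + (r - q + 0.5*sigma^2) * T) / (sigma * sqrt(T)) = 0.16399801
d2 = d1 - sigma * sqrt(T) = -0.39938464
exp(-rT) = 0.98955493; exp(-qT) = 0.97628571
C = S_0 * exp(-qT) * N(d1) - K * exp(-rT) * N(d2)
N(d1) = 0.56513364; N(d2) = 0.34480491
C = 48.8700 * 0.97628571 * 0.56513364 - 51.5200 * 0.98955493 * 0.34480491 = 9.3843


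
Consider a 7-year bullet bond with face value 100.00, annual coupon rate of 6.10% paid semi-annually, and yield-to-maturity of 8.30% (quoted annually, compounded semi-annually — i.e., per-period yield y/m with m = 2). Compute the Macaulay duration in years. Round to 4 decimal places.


Answer: Macaulay duration = 5.7100 years

Derivation:
Coupon per period c = face * coupon_rate / m = 3.050000
Periods per year m = 2; per-period yield y/m = 0.041500
Number of cashflows N = 14
Cashflows (t years, CF_t, discount factor 1/(1+y/m)^(m*t), PV):
  t = 0.5000: CF_t = 3.050000, DF = 0.960154, PV = 2.928469
  t = 1.0000: CF_t = 3.050000, DF = 0.921895, PV = 2.811780
  t = 1.5000: CF_t = 3.050000, DF = 0.885161, PV = 2.699740
  t = 2.0000: CF_t = 3.050000, DF = 0.849890, PV = 2.592166
  t = 2.5000: CF_t = 3.050000, DF = 0.816025, PV = 2.488877
  t = 3.0000: CF_t = 3.050000, DF = 0.783510, PV = 2.389704
  t = 3.5000: CF_t = 3.050000, DF = 0.752290, PV = 2.294483
  t = 4.0000: CF_t = 3.050000, DF = 0.722314, PV = 2.203057
  t = 4.5000: CF_t = 3.050000, DF = 0.693532, PV = 2.115273
  t = 5.0000: CF_t = 3.050000, DF = 0.665897, PV = 2.030987
  t = 5.5000: CF_t = 3.050000, DF = 0.639364, PV = 1.950059
  t = 6.0000: CF_t = 3.050000, DF = 0.613887, PV = 1.872357
  t = 6.5000: CF_t = 3.050000, DF = 0.589426, PV = 1.797750
  t = 7.0000: CF_t = 103.050000, DF = 0.565940, PV = 58.320086
Price P = sum_t PV_t = 88.494787
Macaulay numerator sum_t t * PV_t:
  t * PV_t at t = 0.5000: 1.464234
  t * PV_t at t = 1.0000: 2.811780
  t * PV_t at t = 1.5000: 4.049611
  t * PV_t at t = 2.0000: 5.184331
  t * PV_t at t = 2.5000: 6.222193
  t * PV_t at t = 3.0000: 7.169113
  t * PV_t at t = 3.5000: 8.030692
  t * PV_t at t = 4.0000: 8.812226
  t * PV_t at t = 4.5000: 9.518727
  t * PV_t at t = 5.0000: 10.154934
  t * PV_t at t = 5.5000: 10.725326
  t * PV_t at t = 6.0000: 11.234139
  t * PV_t at t = 6.5000: 11.685374
  t * PV_t at t = 7.0000: 408.240602
Macaulay duration D = (sum_t t * PV_t) / P = 505.303284 / 88.494787 = 5.709978


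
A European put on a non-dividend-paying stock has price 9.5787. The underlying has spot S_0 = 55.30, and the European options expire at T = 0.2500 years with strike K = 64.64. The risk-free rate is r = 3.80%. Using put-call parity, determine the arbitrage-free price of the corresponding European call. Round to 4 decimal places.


Answer: Call price = 0.8499

Derivation:
Put-call parity: C - P = S_0 * exp(-qT) - K * exp(-rT).
S_0 * exp(-qT) = 55.3000 * 1.00000000 = 55.30000000
K * exp(-rT) = 64.6400 * 0.99054498 = 64.02882767
C = P + S*exp(-qT) - K*exp(-rT)
C = 9.5787 + 55.30000000 - 64.02882767 = 0.8499


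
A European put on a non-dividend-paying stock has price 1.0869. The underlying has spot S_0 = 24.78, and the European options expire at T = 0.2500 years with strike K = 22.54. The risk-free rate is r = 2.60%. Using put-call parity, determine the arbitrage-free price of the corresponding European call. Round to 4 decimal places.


Put-call parity: C - P = S_0 * exp(-qT) - K * exp(-rT).
S_0 * exp(-qT) = 24.7800 * 1.00000000 = 24.78000000
K * exp(-rT) = 22.5400 * 0.99352108 = 22.39396513
C = P + S*exp(-qT) - K*exp(-rT)
C = 1.0869 + 24.78000000 - 22.39396513 = 3.4729

Answer: Call price = 3.4729


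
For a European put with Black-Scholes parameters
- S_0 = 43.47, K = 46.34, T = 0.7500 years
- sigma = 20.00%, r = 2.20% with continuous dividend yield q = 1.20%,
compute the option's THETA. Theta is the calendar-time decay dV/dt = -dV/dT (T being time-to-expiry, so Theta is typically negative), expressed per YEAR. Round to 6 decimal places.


Answer: Theta = -1.574084

Derivation:
d1 = -0.2392220472; d2 = -0.4124271280
phi(d1) = 0.3876888759; exp(-qT) = 0.9910403788; exp(-rT) = 0.9836353794
Theta = -S*exp(-qT)*phi(d1)*sigma/(2*sqrt(T)) + r*K*exp(-rT)*N(-d2) - q*S*exp(-qT)*N(-d1)
N(-d1) = 0.5945332961; N(-d2) = 0.6599868086; sqrt(T) = 0.8660254038
Term 1 = -43.4700 * 0.9910403788 * 0.3876888759 * 0.2000 / (2 * 0.8660254038) = -1.9285624117
Term 2 = 0.0220 * 46.3400 * 0.9836353794 * 0.6599868086 = 0.6618325255
Term 3 = -0.0120 * 43.4700 * 0.9910403788 * 0.5945332961 = -0.3073536802
Theta = -1.9285624117 + (0.6618325255) + (-0.3073536802) = -1.574084
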